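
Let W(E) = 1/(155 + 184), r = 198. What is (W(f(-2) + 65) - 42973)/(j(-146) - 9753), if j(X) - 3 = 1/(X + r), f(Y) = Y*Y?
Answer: 757527992/171872661 ≈ 4.4075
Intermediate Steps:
f(Y) = Y**2
j(X) = 3 + 1/(198 + X) (j(X) = 3 + 1/(X + 198) = 3 + 1/(198 + X))
W(E) = 1/339
(W(f(-2) + 65) - 42973)/(j(-146) - 9753) = (1/339 - 42973)/((595 + 3*(-146))/(198 - 146) - 9753) = -14567846/(339*((595 - 438)/52 - 9753)) = -14567846/(339*((1/52)*157 - 9753)) = -14567846/(339*(157/52 - 9753)) = -14567846/(339*(-506999/52)) = -14567846/339*(-52/506999) = 757527992/171872661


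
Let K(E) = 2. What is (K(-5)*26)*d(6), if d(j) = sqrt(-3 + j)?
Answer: 52*sqrt(3) ≈ 90.067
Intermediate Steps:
(K(-5)*26)*d(6) = (2*26)*sqrt(-3 + 6) = 52*sqrt(3)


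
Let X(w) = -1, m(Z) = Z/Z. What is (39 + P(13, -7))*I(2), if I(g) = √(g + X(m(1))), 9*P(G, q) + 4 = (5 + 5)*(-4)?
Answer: 307/9 ≈ 34.111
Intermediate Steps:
m(Z) = 1
P(G, q) = -44/9 (P(G, q) = -4/9 + ((5 + 5)*(-4))/9 = -4/9 + (10*(-4))/9 = -4/9 + (⅑)*(-40) = -4/9 - 40/9 = -44/9)
I(g) = √(-1 + g) (I(g) = √(g - 1) = √(-1 + g))
(39 + P(13, -7))*I(2) = (39 - 44/9)*√(-1 + 2) = 307*√1/9 = (307/9)*1 = 307/9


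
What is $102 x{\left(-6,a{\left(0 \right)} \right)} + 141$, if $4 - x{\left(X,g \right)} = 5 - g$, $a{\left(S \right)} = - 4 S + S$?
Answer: $39$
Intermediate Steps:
$a{\left(S \right)} = - 3 S$
$x{\left(X,g \right)} = -1 + g$ ($x{\left(X,g \right)} = 4 - \left(5 - g\right) = 4 + \left(-5 + g\right) = -1 + g$)
$102 x{\left(-6,a{\left(0 \right)} \right)} + 141 = 102 \left(-1 - 0\right) + 141 = 102 \left(-1 + 0\right) + 141 = 102 \left(-1\right) + 141 = -102 + 141 = 39$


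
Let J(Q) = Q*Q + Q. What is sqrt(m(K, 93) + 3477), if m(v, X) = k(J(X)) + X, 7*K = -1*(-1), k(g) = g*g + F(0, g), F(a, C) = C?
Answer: 6*sqrt(2123191) ≈ 8742.7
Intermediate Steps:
J(Q) = Q + Q**2 (J(Q) = Q**2 + Q = Q + Q**2)
k(g) = g + g**2 (k(g) = g*g + g = g**2 + g = g + g**2)
K = 1/7 (K = (-1*(-1))/7 = (1/7)*1 = 1/7 ≈ 0.14286)
m(v, X) = X + X*(1 + X)*(1 + X*(1 + X)) (m(v, X) = (X*(1 + X))*(1 + X*(1 + X)) + X = X*(1 + X)*(1 + X*(1 + X)) + X = X + X*(1 + X)*(1 + X*(1 + X)))
sqrt(m(K, 93) + 3477) = sqrt(93*(2 + 93 + 93*(1 + 93)**2) + 3477) = sqrt(93*(2 + 93 + 93*94**2) + 3477) = sqrt(93*(2 + 93 + 93*8836) + 3477) = sqrt(93*(2 + 93 + 821748) + 3477) = sqrt(93*821843 + 3477) = sqrt(76431399 + 3477) = sqrt(76434876) = 6*sqrt(2123191)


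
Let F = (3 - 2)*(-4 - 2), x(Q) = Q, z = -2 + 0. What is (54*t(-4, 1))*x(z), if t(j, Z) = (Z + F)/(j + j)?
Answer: -135/2 ≈ -67.500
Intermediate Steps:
z = -2
F = -6 (F = 1*(-6) = -6)
t(j, Z) = (-6 + Z)/(2*j) (t(j, Z) = (Z - 6)/(j + j) = (-6 + Z)/((2*j)) = (-6 + Z)*(1/(2*j)) = (-6 + Z)/(2*j))
(54*t(-4, 1))*x(z) = (54*((½)*(-6 + 1)/(-4)))*(-2) = (54*((½)*(-¼)*(-5)))*(-2) = (54*(5/8))*(-2) = (135/4)*(-2) = -135/2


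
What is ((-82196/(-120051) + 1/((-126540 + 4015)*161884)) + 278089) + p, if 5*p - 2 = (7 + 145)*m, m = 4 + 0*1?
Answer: 662475445838727984649/2381192028692100 ≈ 2.7821e+5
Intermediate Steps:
m = 4 (m = 4 + 0 = 4)
p = 122 (p = ⅖ + ((7 + 145)*4)/5 = ⅖ + (152*4)/5 = ⅖ + (⅕)*608 = ⅖ + 608/5 = 122)
((-82196/(-120051) + 1/((-126540 + 4015)*161884)) + 278089) + p = ((-82196/(-120051) + 1/((-126540 + 4015)*161884)) + 278089) + 122 = ((-82196*(-1/120051) + (1/161884)/(-122525)) + 278089) + 122 = ((82196/120051 - 1/122525*1/161884) + 278089) + 122 = ((82196/120051 - 1/19834837100) + 278089) + 122 = (1630344270151549/2381192028692100 + 278089) + 122 = 662184940411227548449/2381192028692100 + 122 = 662475445838727984649/2381192028692100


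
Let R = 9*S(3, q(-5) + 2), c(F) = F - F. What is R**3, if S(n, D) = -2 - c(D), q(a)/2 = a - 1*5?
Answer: -5832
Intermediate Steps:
q(a) = -10 + 2*a (q(a) = 2*(a - 1*5) = 2*(a - 5) = 2*(-5 + a) = -10 + 2*a)
c(F) = 0
S(n, D) = -2 (S(n, D) = -2 - 1*0 = -2 + 0 = -2)
R = -18 (R = 9*(-2) = -18)
R**3 = (-18)**3 = -5832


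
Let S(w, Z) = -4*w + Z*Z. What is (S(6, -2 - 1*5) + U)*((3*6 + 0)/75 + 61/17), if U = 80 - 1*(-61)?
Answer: 270082/425 ≈ 635.49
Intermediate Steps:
S(w, Z) = Z² - 4*w (S(w, Z) = -4*w + Z² = Z² - 4*w)
U = 141 (U = 80 + 61 = 141)
(S(6, -2 - 1*5) + U)*((3*6 + 0)/75 + 61/17) = (((-2 - 1*5)² - 4*6) + 141)*((3*6 + 0)/75 + 61/17) = (((-2 - 5)² - 24) + 141)*((18 + 0)*(1/75) + 61*(1/17)) = (((-7)² - 24) + 141)*(18*(1/75) + 61/17) = ((49 - 24) + 141)*(6/25 + 61/17) = (25 + 141)*(1627/425) = 166*(1627/425) = 270082/425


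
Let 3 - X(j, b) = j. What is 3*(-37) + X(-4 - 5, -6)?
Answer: -99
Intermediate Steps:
X(j, b) = 3 - j
3*(-37) + X(-4 - 5, -6) = 3*(-37) + (3 - (-4 - 5)) = -111 + (3 - 1*(-9)) = -111 + (3 + 9) = -111 + 12 = -99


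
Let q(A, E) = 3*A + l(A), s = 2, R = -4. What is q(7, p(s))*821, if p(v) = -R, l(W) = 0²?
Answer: 17241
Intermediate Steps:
l(W) = 0
p(v) = 4 (p(v) = -1*(-4) = 4)
q(A, E) = 3*A (q(A, E) = 3*A + 0 = 3*A)
q(7, p(s))*821 = (3*7)*821 = 21*821 = 17241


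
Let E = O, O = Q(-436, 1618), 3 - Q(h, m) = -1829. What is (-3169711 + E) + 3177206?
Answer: 9327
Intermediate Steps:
Q(h, m) = 1832 (Q(h, m) = 3 - 1*(-1829) = 3 + 1829 = 1832)
O = 1832
E = 1832
(-3169711 + E) + 3177206 = (-3169711 + 1832) + 3177206 = -3167879 + 3177206 = 9327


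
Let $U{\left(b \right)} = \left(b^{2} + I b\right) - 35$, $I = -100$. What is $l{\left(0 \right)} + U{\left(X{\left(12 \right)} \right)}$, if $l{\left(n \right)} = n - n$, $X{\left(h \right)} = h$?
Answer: $-1091$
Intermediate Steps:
$l{\left(n \right)} = 0$
$U{\left(b \right)} = -35 + b^{2} - 100 b$ ($U{\left(b \right)} = \left(b^{2} - 100 b\right) - 35 = -35 + b^{2} - 100 b$)
$l{\left(0 \right)} + U{\left(X{\left(12 \right)} \right)} = 0 - \left(1235 - 144\right) = 0 - 1091 = -1091$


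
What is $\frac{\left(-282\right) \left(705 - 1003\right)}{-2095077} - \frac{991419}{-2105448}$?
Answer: $\frac{211129524015}{490119519944} \approx 0.43077$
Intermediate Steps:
$\frac{\left(-282\right) \left(705 - 1003\right)}{-2095077} - \frac{991419}{-2105448} = \left(-282\right) \left(-298\right) \left(- \frac{1}{2095077}\right) - - \frac{330473}{701816} = 84036 \left(- \frac{1}{2095077}\right) + \frac{330473}{701816} = - \frac{28012}{698359} + \frac{330473}{701816} = \frac{211129524015}{490119519944}$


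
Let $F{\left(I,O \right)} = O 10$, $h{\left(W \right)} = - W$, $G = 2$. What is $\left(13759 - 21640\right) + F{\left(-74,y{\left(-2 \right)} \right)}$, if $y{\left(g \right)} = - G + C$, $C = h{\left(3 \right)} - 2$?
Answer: $-7951$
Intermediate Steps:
$C = -5$ ($C = \left(-1\right) 3 - 2 = -3 - 2 = -5$)
$y{\left(g \right)} = -7$ ($y{\left(g \right)} = \left(-1\right) 2 - 5 = -2 - 5 = -7$)
$F{\left(I,O \right)} = 10 O$
$\left(13759 - 21640\right) + F{\left(-74,y{\left(-2 \right)} \right)} = \left(13759 - 21640\right) + 10 \left(-7\right) = -7881 - 70 = -7951$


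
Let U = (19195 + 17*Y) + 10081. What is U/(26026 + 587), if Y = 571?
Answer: 38983/26613 ≈ 1.4648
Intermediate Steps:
U = 38983 (U = (19195 + 17*571) + 10081 = (19195 + 9707) + 10081 = 28902 + 10081 = 38983)
U/(26026 + 587) = 38983/(26026 + 587) = 38983/26613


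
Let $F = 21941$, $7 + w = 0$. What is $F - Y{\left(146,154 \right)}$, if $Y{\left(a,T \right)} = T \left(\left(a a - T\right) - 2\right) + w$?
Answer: $-3236692$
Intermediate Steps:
$w = -7$ ($w = -7 + 0 = -7$)
$Y{\left(a,T \right)} = -7 + T \left(-2 + a^{2} - T\right)$ ($Y{\left(a,T \right)} = T \left(\left(a a - T\right) - 2\right) - 7 = T \left(\left(a^{2} - T\right) - 2\right) - 7 = T \left(-2 + a^{2} - T\right) - 7 = -7 + T \left(-2 + a^{2} - T\right)$)
$F - Y{\left(146,154 \right)} = 21941 - \left(-7 - 154^{2} - 308 + 154 \cdot 146^{2}\right) = 21941 - \left(-7 - 23716 - 308 + 154 \cdot 21316\right) = 21941 - \left(-7 - 23716 - 308 + 3282664\right) = 21941 - 3258633 = -3236692$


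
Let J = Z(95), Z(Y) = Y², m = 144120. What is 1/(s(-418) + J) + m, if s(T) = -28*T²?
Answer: 703773557639/4883247 ≈ 1.4412e+5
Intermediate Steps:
J = 9025 (J = 95² = 9025)
1/(s(-418) + J) + m = 1/(-28*(-418)² + 9025) + 144120 = 1/(-28*174724 + 9025) + 144120 = 1/(-4892272 + 9025) + 144120 = 1/(-4883247) + 144120 = -1/4883247 + 144120 = 703773557639/4883247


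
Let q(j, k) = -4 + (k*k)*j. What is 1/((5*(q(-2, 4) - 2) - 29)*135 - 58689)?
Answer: -1/88254 ≈ -1.1331e-5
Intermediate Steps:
q(j, k) = -4 + j*k**2 (q(j, k) = -4 + k**2*j = -4 + j*k**2)
1/((5*(q(-2, 4) - 2) - 29)*135 - 58689) = 1/((5*((-4 - 2*4**2) - 2) - 29)*135 - 58689) = 1/((5*((-4 - 2*16) - 2) - 29)*135 - 58689) = 1/((5*((-4 - 32) - 2) - 29)*135 - 58689) = 1/((5*(-36 - 2) - 29)*135 - 58689) = 1/((5*(-38) - 29)*135 - 58689) = 1/((-190 - 29)*135 - 58689) = 1/(-219*135 - 58689) = 1/(-29565 - 58689) = 1/(-88254) = -1/88254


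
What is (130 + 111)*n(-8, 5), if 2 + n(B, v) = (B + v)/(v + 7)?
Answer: -2169/4 ≈ -542.25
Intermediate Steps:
n(B, v) = -2 + (B + v)/(7 + v) (n(B, v) = -2 + (B + v)/(v + 7) = -2 + (B + v)/(7 + v))
(130 + 111)*n(-8, 5) = (130 + 111)*((-14 - 8 - 1*5)/(7 + 5)) = 241*((-14 - 8 - 5)/12) = 241*((1/12)*(-27)) = 241*(-9/4) = -2169/4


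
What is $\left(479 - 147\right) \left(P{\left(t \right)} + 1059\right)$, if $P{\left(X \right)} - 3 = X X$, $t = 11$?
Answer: $392756$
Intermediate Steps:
$P{\left(X \right)} = 3 + X^{2}$ ($P{\left(X \right)} = 3 + X X = 3 + X^{2}$)
$\left(479 - 147\right) \left(P{\left(t \right)} + 1059\right) = \left(479 - 147\right) \left(\left(3 + 11^{2}\right) + 1059\right) = \left(479 - 147\right) \left(\left(3 + 121\right) + 1059\right) = 332 \left(124 + 1059\right) = 332 \cdot 1183 = 392756$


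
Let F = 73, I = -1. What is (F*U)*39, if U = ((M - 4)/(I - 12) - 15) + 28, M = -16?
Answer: 41391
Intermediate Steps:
U = 189/13 (U = ((-16 - 4)/(-1 - 12) - 15) + 28 = (-20/(-13) - 15) + 28 = (-20*(-1/13) - 15) + 28 = (20/13 - 15) + 28 = -175/13 + 28 = 189/13 ≈ 14.538)
(F*U)*39 = (73*(189/13))*39 = (13797/13)*39 = 41391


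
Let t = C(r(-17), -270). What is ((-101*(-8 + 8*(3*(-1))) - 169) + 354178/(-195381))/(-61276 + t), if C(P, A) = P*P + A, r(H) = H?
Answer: -35182225/704026701 ≈ -0.049973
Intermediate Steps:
C(P, A) = A + P² (C(P, A) = P² + A = A + P²)
t = 19 (t = -270 + (-17)² = -270 + 289 = 19)
((-101*(-8 + 8*(3*(-1))) - 169) + 354178/(-195381))/(-61276 + t) = ((-101*(-8 + 8*(3*(-1))) - 169) + 354178/(-195381))/(-61276 + 19) = ((-101*(-8 + 8*(-3)) - 169) + 354178*(-1/195381))/(-61257) = ((-101*(-8 - 24) - 169) - 20834/11493)*(-1/61257) = ((-101*(-32) - 169) - 20834/11493)*(-1/61257) = ((3232 - 169) - 20834/11493)*(-1/61257) = (3063 - 20834/11493)*(-1/61257) = (35182225/11493)*(-1/61257) = -35182225/704026701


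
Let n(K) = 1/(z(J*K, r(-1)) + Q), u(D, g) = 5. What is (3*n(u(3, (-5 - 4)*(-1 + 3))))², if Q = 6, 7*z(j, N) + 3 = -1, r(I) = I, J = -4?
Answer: 441/1444 ≈ 0.30540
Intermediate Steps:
z(j, N) = -4/7 (z(j, N) = -3/7 + (⅐)*(-1) = -3/7 - ⅐ = -4/7)
n(K) = 7/38 (n(K) = 1/(-4/7 + 6) = 1/(38/7) = 7/38)
(3*n(u(3, (-5 - 4)*(-1 + 3))))² = (3*(7/38))² = (21/38)² = 441/1444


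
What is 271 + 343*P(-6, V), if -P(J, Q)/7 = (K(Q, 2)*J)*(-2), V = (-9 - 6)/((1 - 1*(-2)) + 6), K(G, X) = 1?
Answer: -28541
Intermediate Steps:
V = -5/3 (V = -15/((1 + 2) + 6) = -15/(3 + 6) = -15/9 = -15*1/9 = -5/3 ≈ -1.6667)
P(J, Q) = 14*J (P(J, Q) = -7*1*J*(-2) = -7*J*(-2) = -(-14)*J = 14*J)
271 + 343*P(-6, V) = 271 + 343*(14*(-6)) = 271 + 343*(-84) = 271 - 28812 = -28541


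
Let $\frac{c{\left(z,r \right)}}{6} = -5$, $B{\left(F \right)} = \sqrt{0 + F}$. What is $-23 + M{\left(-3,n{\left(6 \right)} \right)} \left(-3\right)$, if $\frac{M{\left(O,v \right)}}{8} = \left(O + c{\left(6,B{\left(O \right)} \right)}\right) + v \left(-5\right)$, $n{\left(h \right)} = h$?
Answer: $1489$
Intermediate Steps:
$B{\left(F \right)} = \sqrt{F}$
$c{\left(z,r \right)} = -30$ ($c{\left(z,r \right)} = 6 \left(-5\right) = -30$)
$M{\left(O,v \right)} = -240 - 40 v + 8 O$ ($M{\left(O,v \right)} = 8 \left(\left(O - 30\right) + v \left(-5\right)\right) = 8 \left(\left(-30 + O\right) - 5 v\right) = 8 \left(-30 + O - 5 v\right) = -240 - 40 v + 8 O$)
$-23 + M{\left(-3,n{\left(6 \right)} \right)} \left(-3\right) = -23 + \left(-240 - 240 + 8 \left(-3\right)\right) \left(-3\right) = -23 + \left(-240 - 240 - 24\right) \left(-3\right) = -23 - -1512 = -23 + 1512 = 1489$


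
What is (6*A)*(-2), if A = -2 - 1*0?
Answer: 24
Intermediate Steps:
A = -2 (A = -2 + 0 = -2)
(6*A)*(-2) = (6*(-2))*(-2) = -12*(-2) = 24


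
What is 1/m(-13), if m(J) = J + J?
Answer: -1/26 ≈ -0.038462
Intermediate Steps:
m(J) = 2*J
1/m(-13) = 1/(2*(-13)) = 1/(-26) = -1/26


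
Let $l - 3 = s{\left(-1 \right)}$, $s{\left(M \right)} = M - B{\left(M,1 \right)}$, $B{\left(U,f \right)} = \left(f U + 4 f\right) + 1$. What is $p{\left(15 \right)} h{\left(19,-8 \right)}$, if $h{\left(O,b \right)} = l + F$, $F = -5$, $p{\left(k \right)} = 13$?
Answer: $-91$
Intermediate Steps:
$B{\left(U,f \right)} = 1 + 4 f + U f$ ($B{\left(U,f \right)} = \left(U f + 4 f\right) + 1 = \left(4 f + U f\right) + 1 = 1 + 4 f + U f$)
$s{\left(M \right)} = -5$ ($s{\left(M \right)} = M - \left(1 + 4 \cdot 1 + M 1\right) = M - \left(1 + 4 + M\right) = M - \left(5 + M\right) = -5$)
$l = -2$ ($l = 3 - 5 = -2$)
$h{\left(O,b \right)} = -7$ ($h{\left(O,b \right)} = -2 - 5 = -7$)
$p{\left(15 \right)} h{\left(19,-8 \right)} = 13 \left(-7\right) = -91$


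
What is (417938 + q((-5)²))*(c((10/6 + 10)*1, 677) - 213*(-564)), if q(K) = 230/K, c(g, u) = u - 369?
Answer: 50337560768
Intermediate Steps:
c(g, u) = -369 + u
(417938 + q((-5)²))*(c((10/6 + 10)*1, 677) - 213*(-564)) = (417938 + 230/((-5)²))*((-369 + 677) - 213*(-564)) = (417938 + 230/25)*(308 + 120132) = (417938 + 230*(1/25))*120440 = (417938 + 46/5)*120440 = (2089736/5)*120440 = 50337560768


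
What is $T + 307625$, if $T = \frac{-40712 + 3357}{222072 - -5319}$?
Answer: $\frac{69951119020}{227391} \approx 3.0763 \cdot 10^{5}$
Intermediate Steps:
$T = - \frac{37355}{227391}$ ($T = - \frac{37355}{222072 + \left(-47545 + 52864\right)} = - \frac{37355}{222072 + 5319} = - \frac{37355}{227391} \approx -0.16428$)
$T + 307625 = - \frac{37355}{227391} + 307625 = \frac{69951119020}{227391}$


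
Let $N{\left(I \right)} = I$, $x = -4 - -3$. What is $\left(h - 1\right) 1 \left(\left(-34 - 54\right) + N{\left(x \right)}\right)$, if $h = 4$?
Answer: $-267$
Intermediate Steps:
$x = -1$ ($x = -4 + 3 = -1$)
$\left(h - 1\right) 1 \left(\left(-34 - 54\right) + N{\left(x \right)}\right) = \left(4 - 1\right) 1 \left(\left(-34 - 54\right) - 1\right) = 3 \cdot 1 \left(-88 - 1\right) = 3 \left(-89\right) = -267$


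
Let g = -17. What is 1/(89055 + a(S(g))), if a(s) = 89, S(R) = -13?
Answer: 1/89144 ≈ 1.1218e-5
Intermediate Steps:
1/(89055 + a(S(g))) = 1/(89055 + 89) = 1/89144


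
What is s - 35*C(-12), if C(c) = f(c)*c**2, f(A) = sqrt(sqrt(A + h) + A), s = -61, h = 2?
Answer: -61 - 5040*sqrt(-12 + I*sqrt(10)) ≈ -2342.0 - 17607.0*I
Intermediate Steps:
f(A) = sqrt(A + sqrt(2 + A)) (f(A) = sqrt(sqrt(A + 2) + A) = sqrt(sqrt(2 + A) + A) = sqrt(A + sqrt(2 + A)))
C(c) = c**2*sqrt(c + sqrt(2 + c)) (C(c) = sqrt(c + sqrt(2 + c))*c**2 = c**2*sqrt(c + sqrt(2 + c)))
s - 35*C(-12) = -61 - 35*(-12)**2*sqrt(-12 + sqrt(2 - 12)) = -61 - 5040*sqrt(-12 + sqrt(-10)) = -61 - 5040*sqrt(-12 + I*sqrt(10))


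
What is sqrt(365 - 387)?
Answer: I*sqrt(22) ≈ 4.6904*I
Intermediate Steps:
sqrt(365 - 387) = sqrt(-22) = I*sqrt(22)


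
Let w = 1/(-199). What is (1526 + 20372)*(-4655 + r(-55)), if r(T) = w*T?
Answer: -20283898420/199 ≈ -1.0193e+8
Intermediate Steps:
w = -1/199 ≈ -0.0050251
r(T) = -T/199
(1526 + 20372)*(-4655 + r(-55)) = (1526 + 20372)*(-4655 - 1/199*(-55)) = 21898*(-4655 + 55/199) = 21898*(-926290/199) = -20283898420/199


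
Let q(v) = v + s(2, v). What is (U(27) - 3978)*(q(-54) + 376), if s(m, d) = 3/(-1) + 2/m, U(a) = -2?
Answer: -1273600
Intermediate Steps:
s(m, d) = -3 + 2/m (s(m, d) = 3*(-1) + 2/m = -3 + 2/m)
q(v) = -2 + v (q(v) = v + (-3 + 2/2) = v + (-3 + 2*(½)) = v + (-3 + 1) = v - 2 = -2 + v)
(U(27) - 3978)*(q(-54) + 376) = (-2 - 3978)*((-2 - 54) + 376) = -3980*(-56 + 376) = -3980*320 = -1273600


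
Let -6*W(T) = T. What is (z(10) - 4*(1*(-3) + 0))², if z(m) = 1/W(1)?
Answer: 36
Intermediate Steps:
W(T) = -T/6
z(m) = -6 (z(m) = 1/(-⅙*1) = 1/(-⅙) = -6)
(z(10) - 4*(1*(-3) + 0))² = (-6 - 4*(1*(-3) + 0))² = (-6 - 4*(-3 + 0))² = (-6 - 4*(-3))² = (-6 + 12)² = 6² = 36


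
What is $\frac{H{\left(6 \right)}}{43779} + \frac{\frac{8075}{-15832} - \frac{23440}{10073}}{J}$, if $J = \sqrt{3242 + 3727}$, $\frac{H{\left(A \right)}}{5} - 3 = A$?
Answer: $\frac{15}{14593} - \frac{452441555 \sqrt{6969}}{1111386404184} \approx -0.032957$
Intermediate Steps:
$H{\left(A \right)} = 15 + 5 A$
$J = \sqrt{6969} \approx 83.48$
$\frac{H{\left(6 \right)}}{43779} + \frac{\frac{8075}{-15832} - \frac{23440}{10073}}{J} = \frac{15 + 5 \cdot 6}{43779} + \frac{\frac{8075}{-15832} - \frac{23440}{10073}}{\sqrt{6969}} = \left(15 + 30\right) \frac{1}{43779} + \left(8075 \left(- \frac{1}{15832}\right) - \frac{23440}{10073}\right) \frac{\sqrt{6969}}{6969} = 45 \cdot \frac{1}{43779} + \left(- \frac{8075}{15832} - \frac{23440}{10073}\right) \frac{\sqrt{6969}}{6969} = \frac{15}{14593} - \frac{452441555 \frac{\sqrt{6969}}{6969}}{159475736} = \frac{15}{14593} - \frac{452441555 \sqrt{6969}}{1111386404184}$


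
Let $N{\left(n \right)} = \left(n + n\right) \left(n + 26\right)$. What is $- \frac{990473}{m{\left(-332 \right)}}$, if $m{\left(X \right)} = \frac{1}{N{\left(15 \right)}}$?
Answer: $-1218281790$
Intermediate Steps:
$N{\left(n \right)} = 2 n \left(26 + n\right)$
$m{\left(X \right)} = \frac{1}{1230}$ ($m{\left(X \right)} = \frac{1}{2 \cdot 15 \left(26 + 15\right)} = \frac{1}{2 \cdot 15 \cdot 41} = \frac{1}{1230}$)
$- \frac{990473}{m{\left(-332 \right)}} = - 990473 \frac{1}{\frac{1}{1230}} = \left(-990473\right) 1230 = -1218281790$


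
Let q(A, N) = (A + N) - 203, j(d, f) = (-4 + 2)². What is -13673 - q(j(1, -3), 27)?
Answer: -13501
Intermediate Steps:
j(d, f) = 4 (j(d, f) = (-2)² = 4)
q(A, N) = -203 + A + N
-13673 - q(j(1, -3), 27) = -13673 - (-203 + 4 + 27) = -13673 - 1*(-172) = -13673 + 172 = -13501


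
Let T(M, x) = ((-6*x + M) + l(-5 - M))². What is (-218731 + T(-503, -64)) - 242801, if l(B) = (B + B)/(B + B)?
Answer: -447608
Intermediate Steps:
l(B) = 1 (l(B) = (2*B)/((2*B)) = (2*B)*(1/(2*B)) = 1)
T(M, x) = (1 + M - 6*x)² (T(M, x) = ((-6*x + M) + 1)² = ((M - 6*x) + 1)² = (1 + M - 6*x)²)
(-218731 + T(-503, -64)) - 242801 = (-218731 + (1 - 503 - 6*(-64))²) - 242801 = (-218731 + (1 - 503 + 384)²) - 242801 = (-218731 + (-118)²) - 242801 = (-218731 + 13924) - 242801 = -204807 - 242801 = -447608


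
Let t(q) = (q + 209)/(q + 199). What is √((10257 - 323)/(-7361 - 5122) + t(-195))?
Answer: √187281062/8322 ≈ 1.6444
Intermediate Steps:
t(q) = (209 + q)/(199 + q)
√((10257 - 323)/(-7361 - 5122) + t(-195)) = √((10257 - 323)/(-7361 - 5122) + (209 - 195)/(199 - 195)) = √(9934/(-12483) + 14/4) = √(9934*(-1/12483) + (¼)*14) = √(-9934/12483 + 7/2) = √(67513/24966) = √187281062/8322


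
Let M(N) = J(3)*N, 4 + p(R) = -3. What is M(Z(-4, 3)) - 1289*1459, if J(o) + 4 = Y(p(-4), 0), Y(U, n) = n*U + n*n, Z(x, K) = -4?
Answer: -1880635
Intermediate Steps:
p(R) = -7 (p(R) = -4 - 3 = -7)
Y(U, n) = n² + U*n (Y(U, n) = U*n + n² = n² + U*n)
J(o) = -4 (J(o) = -4 + 0*(-7 + 0) = -4 + 0*(-7) = -4 + 0 = -4)
M(N) = -4*N
M(Z(-4, 3)) - 1289*1459 = -4*(-4) - 1289*1459 = 16 - 1880651 = -1880635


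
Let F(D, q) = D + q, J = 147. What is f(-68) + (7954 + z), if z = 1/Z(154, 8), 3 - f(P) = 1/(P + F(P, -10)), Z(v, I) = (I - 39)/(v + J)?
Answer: 35969467/4526 ≈ 7947.3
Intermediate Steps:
Z(v, I) = (-39 + I)/(147 + v) (Z(v, I) = (I - 39)/(v + 147) = (-39 + I)/(147 + v))
f(P) = 3 - 1/(-10 + 2*P) (f(P) = 3 - 1/(P + (P - 10)) = 3 - 1/(P + (-10 + P)) = 3 - 1/(-10 + 2*P))
z = -301/31 (z = 1/((-39 + 8)/(147 + 154)) = 1/(-31/301) = -301/31 ≈ -9.7097)
f(-68) + (7954 + z) = (-31 + 6*(-68))/(2*(-5 - 68)) + (7954 - 301/31) = (½)*(-31 - 408)/(-73) + 246273/31 = (½)*(-1/73)*(-439) + 246273/31 = 439/146 + 246273/31 = 35969467/4526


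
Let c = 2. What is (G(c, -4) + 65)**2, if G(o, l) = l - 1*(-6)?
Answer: 4489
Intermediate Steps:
G(o, l) = 6 + l (G(o, l) = l + 6 = 6 + l)
(G(c, -4) + 65)**2 = ((6 - 4) + 65)**2 = (2 + 65)**2 = 67**2 = 4489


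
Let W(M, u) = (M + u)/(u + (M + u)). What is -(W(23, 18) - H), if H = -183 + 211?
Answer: 1611/59 ≈ 27.305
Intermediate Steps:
H = 28
W(M, u) = (M + u)/(M + 2*u)
-(W(23, 18) - H) = -((23 + 18)/(23 + 2*18) - 1*28) = -(41/(23 + 36) - 28) = -(41/59 - 28) = -1*(-1611/59) = 1611/59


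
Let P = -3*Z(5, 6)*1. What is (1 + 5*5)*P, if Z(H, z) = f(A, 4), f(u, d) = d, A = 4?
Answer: -312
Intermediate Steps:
Z(H, z) = 4
P = -12 (P = -3*4*1 = -12*1 = -12)
(1 + 5*5)*P = (1 + 5*5)*(-12) = (1 + 25)*(-12) = 26*(-12) = -312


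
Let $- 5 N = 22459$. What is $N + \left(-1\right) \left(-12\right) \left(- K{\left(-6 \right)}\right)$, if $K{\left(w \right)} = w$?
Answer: $- \frac{22099}{5} \approx -4419.8$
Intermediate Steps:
$N = - \frac{22459}{5}$ ($N = \left(- \frac{1}{5}\right) 22459 = - \frac{22459}{5} \approx -4491.8$)
$N + \left(-1\right) \left(-12\right) \left(- K{\left(-6 \right)}\right) = - \frac{22459}{5} + \left(-1\right) \left(-12\right) \left(\left(-1\right) \left(-6\right)\right) = - \frac{22459}{5} + 12 \cdot 6 = - \frac{22459}{5} + 72 = - \frac{22099}{5}$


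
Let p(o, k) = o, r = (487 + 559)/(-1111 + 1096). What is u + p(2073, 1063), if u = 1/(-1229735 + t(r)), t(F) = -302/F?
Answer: 1333248166697/643149140 ≈ 2073.0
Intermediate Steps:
r = -1046/15 (r = 1046/(-15) = 1046*(-1/15) = -1046/15 ≈ -69.733)
u = -523/643149140 (u = 1/(-1229735 - 302/(-1046/15)) = 1/(-1229735 - 302*(-15/1046)) = 1/(-1229735 + 2265/523) = 1/(-643149140/523) = -523/643149140 ≈ -8.1319e-7)
u + p(2073, 1063) = -523/643149140 + 2073 = 1333248166697/643149140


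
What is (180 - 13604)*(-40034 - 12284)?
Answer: 702316832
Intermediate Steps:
(180 - 13604)*(-40034 - 12284) = -13424*(-52318) = 702316832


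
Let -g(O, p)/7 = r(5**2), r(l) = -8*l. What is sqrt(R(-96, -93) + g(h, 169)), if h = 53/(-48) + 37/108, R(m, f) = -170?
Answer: sqrt(1230) ≈ 35.071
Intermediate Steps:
h = -329/432 (h = 53*(-1/48) + 37*(1/108) = -53/48 + 37/108 = -329/432 ≈ -0.76157)
g(O, p) = 1400 (g(O, p) = -(-56)*5**2 = -(-56)*25 = -7*(-200) = 1400)
sqrt(R(-96, -93) + g(h, 169)) = sqrt(-170 + 1400) = sqrt(1230)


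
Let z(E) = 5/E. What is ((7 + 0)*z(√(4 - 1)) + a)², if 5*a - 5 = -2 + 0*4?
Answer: 30652/75 + 14*√3 ≈ 432.94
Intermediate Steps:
a = ⅗ (a = 1 + (-2 + 0*4)/5 = 1 + (-2 + 0)/5 = 1 + (⅕)*(-2) = 1 - ⅖ = ⅗ ≈ 0.60000)
((7 + 0)*z(√(4 - 1)) + a)² = ((7 + 0)*(5/(√(4 - 1))) + ⅗)² = (7*(5/(√3)) + ⅗)² = (7*(5*(√3/3)) + ⅗)² = (7*(5*√3/3) + ⅗)² = (35*√3/3 + ⅗)² = (⅗ + 35*√3/3)²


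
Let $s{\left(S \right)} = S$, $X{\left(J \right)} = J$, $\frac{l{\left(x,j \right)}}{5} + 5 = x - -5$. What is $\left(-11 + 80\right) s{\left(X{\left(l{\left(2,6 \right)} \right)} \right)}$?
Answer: $690$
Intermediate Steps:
$l{\left(x,j \right)} = 5 x$ ($l{\left(x,j \right)} = -25 + 5 \left(x - -5\right) = -25 + 5 \left(x + 5\right) = -25 + 5 \left(5 + x\right) = -25 + \left(25 + 5 x\right) = 5 x$)
$\left(-11 + 80\right) s{\left(X{\left(l{\left(2,6 \right)} \right)} \right)} = \left(-11 + 80\right) 5 \cdot 2 = 69 \cdot 10 = 690$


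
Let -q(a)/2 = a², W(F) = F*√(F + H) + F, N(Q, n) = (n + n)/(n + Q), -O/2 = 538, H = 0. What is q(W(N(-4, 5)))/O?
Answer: 550/269 + 100*√10/269 ≈ 3.2202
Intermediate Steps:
O = -1076 (O = -2*538 = -1076)
N(Q, n) = 2*n/(Q + n) (N(Q, n) = (2*n)/(Q + n) = 2*n/(Q + n))
W(F) = F + F^(3/2) (W(F) = F*√(F + 0) + F = F*√F + F = F^(3/2) + F = F + F^(3/2))
q(a) = -2*a²
q(W(N(-4, 5)))/O = -2*(2*5/(-4 + 5) + (2*5/(-4 + 5))^(3/2))²/(-1076) = -2*(2*5/1 + (2*5/1)^(3/2))²*(-1/1076) = -2*(2*5*1 + (2*5*1)^(3/2))²*(-1/1076) = -2*(10 + 10^(3/2))²*(-1/1076) = -2*(10 + 10*√10)²*(-1/1076) = (10 + 10*√10)²/538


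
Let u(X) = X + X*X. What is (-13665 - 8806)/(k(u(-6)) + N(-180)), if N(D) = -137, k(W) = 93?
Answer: 22471/44 ≈ 510.70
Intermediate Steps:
u(X) = X + X**2
(-13665 - 8806)/(k(u(-6)) + N(-180)) = (-13665 - 8806)/(93 - 137) = -22471/(-44) = -22471*(-1/44) = 22471/44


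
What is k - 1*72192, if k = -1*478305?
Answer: -550497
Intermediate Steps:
k = -478305
k - 1*72192 = -478305 - 1*72192 = -478305 - 72192 = -550497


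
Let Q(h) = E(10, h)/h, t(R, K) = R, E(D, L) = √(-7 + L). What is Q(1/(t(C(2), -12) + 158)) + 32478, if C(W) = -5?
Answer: 32478 + 3*I*√18190 ≈ 32478.0 + 404.61*I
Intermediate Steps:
Q(h) = √(-7 + h)/h
Q(1/(t(C(2), -12) + 158)) + 32478 = √(-7 + 1/(-5 + 158))/(1/(-5 + 158)) + 32478 = √(-7 + 1/153)/(1/153) + 32478 = 153*√(-1070/153) + 32478 = 153*(I*√18190/51) + 32478 = 3*I*√18190 + 32478 = 32478 + 3*I*√18190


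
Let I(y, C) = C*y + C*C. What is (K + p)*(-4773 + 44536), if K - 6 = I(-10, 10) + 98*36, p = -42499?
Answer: -1549365295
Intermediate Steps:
I(y, C) = C² + C*y (I(y, C) = C*y + C² = C² + C*y)
K = 3534 (K = 6 + (10*(10 - 10) + 98*36) = 6 + (10*0 + 3528) = 6 + (0 + 3528) = 6 + 3528 = 3534)
(K + p)*(-4773 + 44536) = (3534 - 42499)*(-4773 + 44536) = -38965*39763 = -1549365295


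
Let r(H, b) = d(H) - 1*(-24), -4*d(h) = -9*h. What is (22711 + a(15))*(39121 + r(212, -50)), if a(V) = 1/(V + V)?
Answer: 13497848441/15 ≈ 8.9986e+8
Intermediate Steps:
d(h) = 9*h/4 (d(h) = -(-9)*h/4 = 9*h/4)
a(V) = 1/(2*V)
r(H, b) = 24 + 9*H/4 (r(H, b) = 9*H/4 - 1*(-24) = 9*H/4 + 24 = 24 + 9*H/4)
(22711 + a(15))*(39121 + r(212, -50)) = (22711 + (½)/15)*(39121 + (24 + (9/4)*212)) = (22711 + (½)*(1/15))*(39121 + (24 + 477)) = (22711 + 1/30)*(39121 + 501) = (681331/30)*39622 = 13497848441/15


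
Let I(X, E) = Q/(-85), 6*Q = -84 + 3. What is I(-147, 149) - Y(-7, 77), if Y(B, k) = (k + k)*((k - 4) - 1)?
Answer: -1884933/170 ≈ -11088.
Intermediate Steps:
Q = -27/2 (Q = (-84 + 3)/6 = (⅙)*(-81) = -27/2 ≈ -13.500)
I(X, E) = 27/170 (I(X, E) = -27/2/(-85) = -27/2*(-1/85) = 27/170)
Y(B, k) = 2*k*(-5 + k) (Y(B, k) = (2*k)*((-4 + k) - 1) = (2*k)*(-5 + k) = 2*k*(-5 + k))
I(-147, 149) - Y(-7, 77) = 27/170 - 2*77*(-5 + 77) = 27/170 - 2*77*72 = 27/170 - 1*11088 = 27/170 - 11088 = -1884933/170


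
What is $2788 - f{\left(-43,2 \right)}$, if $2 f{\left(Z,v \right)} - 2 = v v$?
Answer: $2785$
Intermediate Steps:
$f{\left(Z,v \right)} = 1 + \frac{v^{2}}{2}$ ($f{\left(Z,v \right)} = 1 + \frac{v v}{2} = 1 + \frac{v^{2}}{2}$)
$2788 - f{\left(-43,2 \right)} = 2788 - \left(1 + \frac{2^{2}}{2}\right) = 2788 - \left(1 + \frac{1}{2} \cdot 4\right) = 2788 - \left(1 + 2\right) = 2788 - 3 = 2785$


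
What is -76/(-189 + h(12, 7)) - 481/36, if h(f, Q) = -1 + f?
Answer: -41441/3204 ≈ -12.934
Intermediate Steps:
-76/(-189 + h(12, 7)) - 481/36 = -76/(-189 + (-1 + 12)) - 481/36 = -76/(-189 + 11) - 481*1/36 = -76/(-178) - 481/36 = -76*(-1/178) - 481/36 = 38/89 - 481/36 = -41441/3204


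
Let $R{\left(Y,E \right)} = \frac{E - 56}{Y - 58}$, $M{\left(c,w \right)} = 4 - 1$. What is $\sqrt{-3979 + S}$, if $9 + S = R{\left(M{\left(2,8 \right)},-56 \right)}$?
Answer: $\frac{2 i \sqrt{3014385}}{55} \approx 63.134 i$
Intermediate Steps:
$M{\left(c,w \right)} = 3$ ($M{\left(c,w \right)} = 4 - 1 = 3$)
$R{\left(Y,E \right)} = \frac{-56 + E}{-58 + Y}$
$S = - \frac{383}{55}$ ($S = -9 + \frac{-56 - 56}{-58 + 3} = -9 + \frac{1}{-55} \left(-112\right) = -9 - - \frac{112}{55} = -9 + \frac{112}{55} = - \frac{383}{55} \approx -6.9636$)
$\sqrt{-3979 + S} = \sqrt{-3979 - \frac{383}{55}} = \sqrt{- \frac{219228}{55}} = \frac{2 i \sqrt{3014385}}{55}$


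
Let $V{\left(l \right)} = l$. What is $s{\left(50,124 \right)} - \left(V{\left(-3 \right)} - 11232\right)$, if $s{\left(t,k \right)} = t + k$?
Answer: $11409$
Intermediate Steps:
$s{\left(t,k \right)} = k + t$
$s{\left(50,124 \right)} - \left(V{\left(-3 \right)} - 11232\right) = \left(124 + 50\right) - \left(-3 - 11232\right) = 174 - \left(-3 - 11232\right) = 174 - -11235 = 174 + 11235 = 11409$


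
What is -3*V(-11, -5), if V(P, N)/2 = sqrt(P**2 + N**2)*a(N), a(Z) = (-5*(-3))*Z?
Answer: 450*sqrt(146) ≈ 5437.4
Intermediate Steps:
a(Z) = 15*Z
V(P, N) = 30*N*sqrt(N**2 + P**2) (V(P, N) = 2*(sqrt(P**2 + N**2)*(15*N)) = 2*(sqrt(N**2 + P**2)*(15*N)) = 2*(15*N*sqrt(N**2 + P**2)) = 30*N*sqrt(N**2 + P**2))
-3*V(-11, -5) = -90*(-5)*sqrt((-5)**2 + (-11)**2) = -90*(-5)*sqrt(25 + 121) = -90*(-5)*sqrt(146) = -(-450)*sqrt(146) = 450*sqrt(146)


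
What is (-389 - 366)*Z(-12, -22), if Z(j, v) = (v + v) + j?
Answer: 42280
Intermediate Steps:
Z(j, v) = j + 2*v (Z(j, v) = 2*v + j = j + 2*v)
(-389 - 366)*Z(-12, -22) = (-389 - 366)*(-12 + 2*(-22)) = -755*(-12 - 44) = -755*(-56) = 42280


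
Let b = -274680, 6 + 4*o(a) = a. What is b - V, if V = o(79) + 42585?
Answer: -1269133/4 ≈ -3.1728e+5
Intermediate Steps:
o(a) = -3/2 + a/4
V = 170413/4 (V = (-3/2 + (¼)*79) + 42585 = (-3/2 + 79/4) + 42585 = 73/4 + 42585 = 170413/4 ≈ 42603.)
b - V = -274680 - 1*170413/4 = -274680 - 170413/4 = -1269133/4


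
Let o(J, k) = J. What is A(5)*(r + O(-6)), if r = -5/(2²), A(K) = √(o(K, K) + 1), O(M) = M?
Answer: -29*√6/4 ≈ -17.759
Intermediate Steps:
A(K) = √(1 + K) (A(K) = √(K + 1) = √(1 + K))
r = -5/4 ≈ -1.2500
A(5)*(r + O(-6)) = √(1 + 5)*(-5/4 - 6) = √6*(-29/4) = -29*√6/4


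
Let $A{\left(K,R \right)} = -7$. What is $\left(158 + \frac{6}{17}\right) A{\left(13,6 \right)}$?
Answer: $- \frac{18844}{17} \approx -1108.5$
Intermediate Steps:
$\left(158 + \frac{6}{17}\right) A{\left(13,6 \right)} = \left(158 + \frac{6}{17}\right) \left(-7\right) = \frac{2692}{17} \left(-7\right) = - \frac{18844}{17}$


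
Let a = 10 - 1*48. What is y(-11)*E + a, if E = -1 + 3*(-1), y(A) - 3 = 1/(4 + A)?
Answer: -346/7 ≈ -49.429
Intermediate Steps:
y(A) = 3 + 1/(4 + A)
a = -38 (a = 10 - 48 = -38)
E = -4 (E = -1 - 3 = -4)
y(-11)*E + a = ((13 + 3*(-11))/(4 - 11))*(-4) - 38 = ((13 - 33)/(-7))*(-4) - 38 = -⅐*(-20)*(-4) - 38 = (20/7)*(-4) - 38 = -80/7 - 38 = -346/7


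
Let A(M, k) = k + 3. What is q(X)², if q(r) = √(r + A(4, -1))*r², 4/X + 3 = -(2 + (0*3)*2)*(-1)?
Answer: -512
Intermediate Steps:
A(M, k) = 3 + k
X = -4 (X = 4/(-3 - (2 + (0*3)*2)*(-1)) = 4/(-3 - (2 + 0*2)*(-1)) = 4/(-3 - (2 + 0)*(-1)) = 4/(-3 - 2*(-1)) = 4/(-3 - 1*(-2)) = 4/(-3 + 2) = 4/(-1) = 4*(-1) = -4)
q(r) = r²*√(2 + r) (q(r) = √(r + (3 - 1))*r² = √(r + 2)*r² = √(2 + r)*r² = r²*√(2 + r))
q(X)² = ((-4)²*√(2 - 4))² = (16*√(-2))² = (16*(I*√2))² = (16*I*√2)² = -512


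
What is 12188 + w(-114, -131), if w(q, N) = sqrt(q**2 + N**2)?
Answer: 12188 + sqrt(30157) ≈ 12362.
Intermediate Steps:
w(q, N) = sqrt(N**2 + q**2)
12188 + w(-114, -131) = 12188 + sqrt((-131)**2 + (-114)**2) = 12188 + sqrt(17161 + 12996) = 12188 + sqrt(30157)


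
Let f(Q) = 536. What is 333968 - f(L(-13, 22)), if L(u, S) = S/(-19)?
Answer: 333432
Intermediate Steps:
L(u, S) = -S/19 (L(u, S) = S*(-1/19) = -S/19)
333968 - f(L(-13, 22)) = 333968 - 1*536 = 333968 - 536 = 333432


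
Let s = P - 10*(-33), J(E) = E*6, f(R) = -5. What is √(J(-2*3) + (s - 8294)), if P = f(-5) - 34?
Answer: I*√8039 ≈ 89.661*I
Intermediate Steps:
P = -39 (P = -5 - 34 = -39)
J(E) = 6*E
s = 291 (s = -39 - 10*(-33) = -39 + 330 = 291)
√(J(-2*3) + (s - 8294)) = √(6*(-2*3) + (291 - 8294)) = √(6*(-6) - 8003) = √(-36 - 8003) = √(-8039) = I*√8039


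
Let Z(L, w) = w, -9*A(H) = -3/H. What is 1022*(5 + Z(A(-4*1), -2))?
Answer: 3066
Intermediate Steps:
A(H) = 1/(3*H) (A(H) = -(-1)/(3*H) = 1/(3*H))
1022*(5 + Z(A(-4*1), -2)) = 1022*(5 - 2) = 1022*3 = 3066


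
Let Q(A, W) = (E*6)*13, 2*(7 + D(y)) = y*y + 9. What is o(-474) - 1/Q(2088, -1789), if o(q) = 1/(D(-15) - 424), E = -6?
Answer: -77/73476 ≈ -0.0010480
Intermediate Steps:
D(y) = -5/2 + y²/2 (D(y) = -7 + (y*y + 9)/2 = -7 + (y² + 9)/2 = -7 + (9 + y²)/2 = -7 + (9/2 + y²/2) = -5/2 + y²/2)
Q(A, W) = -468 (Q(A, W) = -6*6*13 = -36*13 = -468)
o(q) = -1/314 (o(q) = 1/((-5/2 + (½)*(-15)²) - 424) = 1/((-5/2 + (½)*225) - 424) = 1/((-5/2 + 225/2) - 424) = 1/(110 - 424) = 1/(-314) = -1/314)
o(-474) - 1/Q(2088, -1789) = -1/314 - 1/(-468) = -1/314 - 1*(-1/468) = -1/314 + 1/468 = -77/73476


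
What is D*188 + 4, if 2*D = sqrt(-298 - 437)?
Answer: 4 + 658*I*sqrt(15) ≈ 4.0 + 2548.4*I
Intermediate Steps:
D = 7*I*sqrt(15)/2 (D = sqrt(-298 - 437)/2 = sqrt(-735)/2 = (7*I*sqrt(15))/2 = 7*I*sqrt(15)/2 ≈ 13.555*I)
D*188 + 4 = (7*I*sqrt(15)/2)*188 + 4 = 658*I*sqrt(15) + 4 = 4 + 658*I*sqrt(15)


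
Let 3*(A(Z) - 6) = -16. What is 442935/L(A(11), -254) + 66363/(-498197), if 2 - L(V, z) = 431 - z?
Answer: -220714214124/340268551 ≈ -648.65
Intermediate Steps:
A(Z) = ⅔ (A(Z) = 6 + (⅓)*(-16) = 6 - 16/3 = ⅔)
L(V, z) = -429 + z (L(V, z) = 2 - (431 - z) = 2 + (-431 + z) = -429 + z)
442935/L(A(11), -254) + 66363/(-498197) = 442935/(-429 - 254) + 66363/(-498197) = 442935/(-683) + 66363*(-1/498197) = 442935*(-1/683) - 66363/498197 = -442935/683 - 66363/498197 = -220714214124/340268551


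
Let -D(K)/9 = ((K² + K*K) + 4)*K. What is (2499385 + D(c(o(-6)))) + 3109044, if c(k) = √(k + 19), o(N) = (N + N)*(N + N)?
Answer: 5608429 - 2970*√163 ≈ 5.5705e+6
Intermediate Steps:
o(N) = 4*N² (o(N) = (2*N)*(2*N) = 4*N²)
c(k) = √(19 + k)
D(K) = -9*K*(4 + 2*K²) (D(K) = -9*((K² + K*K) + 4)*K = -9*((K² + K²) + 4)*K = -9*(2*K² + 4)*K = -9*(4 + 2*K²)*K = -9*K*(4 + 2*K²))
(2499385 + D(c(o(-6)))) + 3109044 = (2499385 - 18*√(19 + 4*(-6)²)*(2 + (√(19 + 4*(-6)²))²)) + 3109044 = (2499385 - 18*√(19 + 4*36)*(2 + (√(19 + 4*36))²)) + 3109044 = (2499385 - 18*√(19 + 144)*(2 + (√(19 + 144))²)) + 3109044 = (2499385 - 18*√163*(2 + (√163)²)) + 3109044 = (2499385 - 18*√163*(2 + 163)) + 3109044 = (2499385 - 18*√163*165) + 3109044 = (2499385 - 2970*√163) + 3109044 = 5608429 - 2970*√163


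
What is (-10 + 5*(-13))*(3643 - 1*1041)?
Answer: -195150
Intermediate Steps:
(-10 + 5*(-13))*(3643 - 1*1041) = (-10 - 65)*(3643 - 1041) = -75*2602 = -195150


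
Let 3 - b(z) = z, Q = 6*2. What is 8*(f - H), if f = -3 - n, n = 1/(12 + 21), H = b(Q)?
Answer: 1576/33 ≈ 47.758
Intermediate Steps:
Q = 12
b(z) = 3 - z
H = -9 (H = 3 - 1*12 = 3 - 12 = -9)
n = 1/33 ≈ 0.030303
f = -100/33 (f = -3 - 1*1/33 = -3 - 1/33 = -100/33 ≈ -3.0303)
8*(f - H) = 8*(-100/33 - 1*(-9)) = 8*(-100/33 + 9) = 8*(197/33) = 1576/33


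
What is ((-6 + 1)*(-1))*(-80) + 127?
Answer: -273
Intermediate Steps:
((-6 + 1)*(-1))*(-80) + 127 = -5*(-1)*(-80) + 127 = 5*(-80) + 127 = -400 + 127 = -273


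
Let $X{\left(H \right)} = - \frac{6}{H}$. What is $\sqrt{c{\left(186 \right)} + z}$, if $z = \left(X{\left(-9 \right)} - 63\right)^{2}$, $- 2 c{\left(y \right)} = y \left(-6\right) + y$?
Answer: $\frac{\sqrt{39154}}{3} \approx 65.958$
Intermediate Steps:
$c{\left(y \right)} = \frac{5 y}{2}$ ($c{\left(y \right)} = - \frac{y \left(-6\right) + y}{2} = - \frac{- 6 y + y}{2} = - \frac{\left(-5\right) y}{2} = \frac{5 y}{2}$)
$z = \frac{34969}{9}$ ($z = \left(- \frac{6}{-9} - 63\right)^{2} = \left(\left(-6\right) \left(- \frac{1}{9}\right) - 63\right)^{2} = \left(\frac{2}{3} - 63\right)^{2} = \left(- \frac{187}{3}\right)^{2} = \frac{34969}{9} \approx 3885.4$)
$\sqrt{c{\left(186 \right)} + z} = \sqrt{\frac{5}{2} \cdot 186 + \frac{34969}{9}} = \sqrt{465 + \frac{34969}{9}} = \sqrt{\frac{39154}{9}} = \frac{\sqrt{39154}}{3}$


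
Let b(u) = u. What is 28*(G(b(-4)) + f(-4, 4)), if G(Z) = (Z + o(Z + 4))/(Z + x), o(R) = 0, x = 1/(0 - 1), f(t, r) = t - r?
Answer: -1008/5 ≈ -201.60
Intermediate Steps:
x = -1 (x = 1/(-1) = -1)
G(Z) = Z/(-1 + Z) (G(Z) = (Z + 0)/(Z - 1) = Z/(-1 + Z))
28*(G(b(-4)) + f(-4, 4)) = 28*(-4/(-1 - 4) + (-4 - 1*4)) = 28*(-4/(-5) + (-4 - 4)) = 28*(-4*(-⅕) - 8) = 28*(⅘ - 8) = 28*(-36/5) = -1008/5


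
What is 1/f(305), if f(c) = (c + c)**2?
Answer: 1/372100 ≈ 2.6874e-6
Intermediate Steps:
f(c) = 4*c**2 (f(c) = (2*c)**2 = 4*c**2)
1/f(305) = 1/(4*305**2) = 1/(4*93025) = 1/372100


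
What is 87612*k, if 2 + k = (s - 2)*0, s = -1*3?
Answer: -175224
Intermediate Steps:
s = -3
k = -2 (k = -2 + (-3 - 2)*0 = -2 - 5*0 = -2 + 0 = -2)
87612*k = 87612*(-2) = -175224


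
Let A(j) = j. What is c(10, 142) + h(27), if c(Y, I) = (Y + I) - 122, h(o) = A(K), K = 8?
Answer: 38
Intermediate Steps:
h(o) = 8
c(Y, I) = -122 + I + Y (c(Y, I) = (I + Y) - 122 = -122 + I + Y)
c(10, 142) + h(27) = (-122 + 142 + 10) + 8 = 30 + 8 = 38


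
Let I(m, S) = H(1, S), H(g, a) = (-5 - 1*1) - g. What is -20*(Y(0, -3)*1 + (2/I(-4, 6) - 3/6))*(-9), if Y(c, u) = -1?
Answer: -2250/7 ≈ -321.43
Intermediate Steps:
H(g, a) = -6 - g (H(g, a) = (-5 - 1) - g = -6 - g)
I(m, S) = -7 (I(m, S) = -6 - 1*1 = -6 - 1 = -7)
-20*(Y(0, -3)*1 + (2/I(-4, 6) - 3/6))*(-9) = -20*(-1*1 + (2/(-7) - 3/6))*(-9) = -20*(-1 + (2*(-1/7) - 3*1/6))*(-9) = -20*(-1 + (-2/7 - 1/2))*(-9) = -20*(-1 - 11/14)*(-9) = -20*(-25/14)*(-9) = (250/7)*(-9) = -2250/7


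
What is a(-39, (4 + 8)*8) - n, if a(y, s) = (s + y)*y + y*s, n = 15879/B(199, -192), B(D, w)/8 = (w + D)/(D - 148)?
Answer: -1143981/56 ≈ -20428.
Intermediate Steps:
B(D, w) = 8*(D + w)/(-148 + D) (B(D, w) = 8*((w + D)/(D - 148)) = 8*((D + w)/(-148 + D)) = 8*(D + w)/(-148 + D))
n = 809829/56 (n = 15879/((8*(199 - 192)/(-148 + 199))) = 15879/((8*7/51)) = 15879/((8*(1/51)*7)) = 15879/(56/51) = 15879*(51/56) = 809829/56 ≈ 14461.)
a(y, s) = s*y + y*(s + y) (a(y, s) = y*(s + y) + s*y = s*y + y*(s + y))
a(-39, (4 + 8)*8) - n = -39*(-39 + 2*((4 + 8)*8)) - 1*809829/56 = -39*(-39 + 2*(12*8)) - 809829/56 = -39*(-39 + 2*96) - 809829/56 = -39*(-39 + 192) - 809829/56 = -39*153 - 809829/56 = -5967 - 809829/56 = -1143981/56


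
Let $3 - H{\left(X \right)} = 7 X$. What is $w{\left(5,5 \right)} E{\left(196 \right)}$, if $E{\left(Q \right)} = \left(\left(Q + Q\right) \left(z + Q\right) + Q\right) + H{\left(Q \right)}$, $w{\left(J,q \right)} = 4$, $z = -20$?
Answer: $271276$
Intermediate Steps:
$H{\left(X \right)} = 3 - 7 X$
$E{\left(Q \right)} = 3 - 6 Q + 2 Q \left(-20 + Q\right)$ ($E{\left(Q \right)} = \left(\left(Q + Q\right) \left(-20 + Q\right) + Q\right) - \left(-3 + 7 Q\right) = \left(2 Q \left(-20 + Q\right) + Q\right) - \left(-3 + 7 Q\right) = \left(Q + 2 Q \left(-20 + Q\right)\right) - \left(-3 + 7 Q\right) = 3 - 6 Q + 2 Q \left(-20 + Q\right)$)
$w{\left(5,5 \right)} E{\left(196 \right)} = 4 \left(3 - 9016 + 2 \cdot 196^{2}\right) = 4 \left(3 - 9016 + 2 \cdot 38416\right) = 4 \left(3 - 9016 + 76832\right) = 4 \cdot 67819 = 271276$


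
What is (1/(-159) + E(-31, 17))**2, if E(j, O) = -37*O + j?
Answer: 11012613481/25281 ≈ 4.3561e+5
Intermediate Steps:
E(j, O) = j - 37*O
(1/(-159) + E(-31, 17))**2 = (1/(-159) + (-31 - 37*17))**2 = (-1/159 + (-31 - 629))**2 = (-1/159 - 660)**2 = (-104941/159)**2 = 11012613481/25281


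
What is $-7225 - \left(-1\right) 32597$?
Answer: $25372$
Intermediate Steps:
$-7225 - \left(-1\right) 32597 = -7225 - -32597 = -7225 + 32597 = 25372$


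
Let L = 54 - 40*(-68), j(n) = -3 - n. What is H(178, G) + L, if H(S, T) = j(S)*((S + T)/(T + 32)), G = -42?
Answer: 26178/5 ≈ 5235.6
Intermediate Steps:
L = 2774 (L = 54 + 2720 = 2774)
H(S, T) = (-3 - S)*(S + T)/(32 + T) (H(S, T) = (-3 - S)*((S + T)/(T + 32)) = (-3 - S)*((S + T)/(32 + T)) = (-3 - S)*(S + T)/(32 + T))
H(178, G) + L = -(3 + 178)*(178 - 42)/(32 - 42) + 2774 = -1*181*136/(-10) + 2774 = -1*(-⅒)*181*136 + 2774 = 12308/5 + 2774 = 26178/5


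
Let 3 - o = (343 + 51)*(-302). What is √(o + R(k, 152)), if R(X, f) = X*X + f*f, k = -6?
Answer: √142131 ≈ 377.00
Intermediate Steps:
R(X, f) = X² + f²
o = 118991 (o = 3 - (343 + 51)*(-302) = 3 - 394*(-302) = 3 - 1*(-118988) = 3 + 118988 = 118991)
√(o + R(k, 152)) = √(118991 + ((-6)² + 152²)) = √(118991 + (36 + 23104)) = √(118991 + 23140) = √142131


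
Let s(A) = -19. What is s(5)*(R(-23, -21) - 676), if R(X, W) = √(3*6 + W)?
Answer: 12844 - 19*I*√3 ≈ 12844.0 - 32.909*I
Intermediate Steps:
R(X, W) = √(18 + W)
s(5)*(R(-23, -21) - 676) = -19*(√(18 - 21) - 676) = -19*(√(-3) - 676) = -19*(I*√3 - 676) = -19*(-676 + I*√3) = 12844 - 19*I*√3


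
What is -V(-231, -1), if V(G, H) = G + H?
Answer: 232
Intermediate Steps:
-V(-231, -1) = -(-231 - 1) = -1*(-232) = 232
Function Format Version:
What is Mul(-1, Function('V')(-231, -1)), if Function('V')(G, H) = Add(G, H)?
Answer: 232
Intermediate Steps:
Mul(-1, Function('V')(-231, -1)) = Mul(-1, Add(-231, -1)) = Mul(-1, -232) = 232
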